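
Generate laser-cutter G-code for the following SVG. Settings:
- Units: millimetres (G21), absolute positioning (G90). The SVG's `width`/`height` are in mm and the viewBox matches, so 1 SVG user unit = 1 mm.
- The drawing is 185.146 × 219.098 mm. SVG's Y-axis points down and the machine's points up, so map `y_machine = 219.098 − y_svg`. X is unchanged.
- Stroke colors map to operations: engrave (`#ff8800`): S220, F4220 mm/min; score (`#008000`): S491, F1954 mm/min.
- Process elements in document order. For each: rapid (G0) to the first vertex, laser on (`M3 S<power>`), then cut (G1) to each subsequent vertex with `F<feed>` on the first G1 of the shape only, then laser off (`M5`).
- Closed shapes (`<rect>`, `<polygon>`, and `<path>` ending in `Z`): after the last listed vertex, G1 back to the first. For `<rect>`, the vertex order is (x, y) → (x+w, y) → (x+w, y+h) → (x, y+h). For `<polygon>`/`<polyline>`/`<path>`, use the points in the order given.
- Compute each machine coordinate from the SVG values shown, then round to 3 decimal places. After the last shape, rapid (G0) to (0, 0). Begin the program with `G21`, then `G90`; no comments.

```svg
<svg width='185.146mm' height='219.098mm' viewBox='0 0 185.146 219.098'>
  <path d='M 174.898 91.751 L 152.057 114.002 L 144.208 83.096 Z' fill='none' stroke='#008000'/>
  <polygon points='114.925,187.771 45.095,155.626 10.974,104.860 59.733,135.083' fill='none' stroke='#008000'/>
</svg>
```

G21
G90
G0 X174.898 Y127.347
M3 S491
G1 X152.057 Y105.096 F1954
G1 X144.208 Y136.002
G1 X174.898 Y127.347
M5
G0 X114.925 Y31.327
M3 S491
G1 X45.095 Y63.472 F1954
G1 X10.974 Y114.238
G1 X59.733 Y84.015
G1 X114.925 Y31.327
M5
G0 X0.000 Y0.000

Since the viewBox matches the mm dimensions, user units are millimetres directly. The only transform is the Y-flip y_m = 219.098 − y_svg.

Shape 1 is a regular polygon drawn with `<path>`. Its stroke #008000 means score at S491, F1954. After flipping Y the toolpath is (174.898,127.347) → (152.057,105.096) → (144.208,136.002) → (174.898,127.347), returning to the start.

Shape 2 is a closed polygon drawn with `<polygon>`. Its stroke #008000 means score at S491, F1954. After flipping Y the toolpath is (114.925,31.327) → (45.095,63.472) → (10.974,114.238) → (59.733,84.015) → (114.925,31.327), returning to the start.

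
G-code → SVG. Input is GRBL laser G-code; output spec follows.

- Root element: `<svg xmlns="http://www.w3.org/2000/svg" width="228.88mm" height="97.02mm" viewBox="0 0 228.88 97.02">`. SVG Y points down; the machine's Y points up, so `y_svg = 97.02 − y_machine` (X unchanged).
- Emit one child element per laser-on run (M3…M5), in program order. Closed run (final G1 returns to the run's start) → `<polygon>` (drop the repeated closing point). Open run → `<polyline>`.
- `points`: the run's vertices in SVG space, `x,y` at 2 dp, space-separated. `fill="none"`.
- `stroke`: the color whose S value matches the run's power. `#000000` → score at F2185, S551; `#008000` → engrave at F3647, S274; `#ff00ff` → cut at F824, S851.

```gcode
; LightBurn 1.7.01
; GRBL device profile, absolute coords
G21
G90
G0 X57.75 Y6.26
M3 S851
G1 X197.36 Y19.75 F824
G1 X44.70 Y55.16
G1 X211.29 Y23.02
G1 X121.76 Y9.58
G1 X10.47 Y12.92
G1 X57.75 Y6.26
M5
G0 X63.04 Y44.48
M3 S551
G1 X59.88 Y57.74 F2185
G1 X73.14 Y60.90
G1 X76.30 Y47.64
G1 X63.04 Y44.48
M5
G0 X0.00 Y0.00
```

<svg xmlns="http://www.w3.org/2000/svg" width="228.88mm" height="97.02mm" viewBox="0 0 228.88 97.02">
  <polygon points="57.75,90.76 197.36,77.27 44.70,41.86 211.29,74.00 121.76,87.44 10.47,84.10" fill="none" stroke="#ff00ff"/>
  <polygon points="63.04,52.54 59.88,39.28 73.14,36.12 76.30,49.38" fill="none" stroke="#000000"/>
</svg>

y_svg = 97.02 − y_m.

[1] S851→`#ff00ff` (cut); closed run; points: 57.75,90.76 197.36,77.27 44.70,41.86 211.29,74.00 121.76,87.44 10.47,84.10

[2] S551→`#000000` (score); closed run; points: 63.04,52.54 59.88,39.28 73.14,36.12 76.30,49.38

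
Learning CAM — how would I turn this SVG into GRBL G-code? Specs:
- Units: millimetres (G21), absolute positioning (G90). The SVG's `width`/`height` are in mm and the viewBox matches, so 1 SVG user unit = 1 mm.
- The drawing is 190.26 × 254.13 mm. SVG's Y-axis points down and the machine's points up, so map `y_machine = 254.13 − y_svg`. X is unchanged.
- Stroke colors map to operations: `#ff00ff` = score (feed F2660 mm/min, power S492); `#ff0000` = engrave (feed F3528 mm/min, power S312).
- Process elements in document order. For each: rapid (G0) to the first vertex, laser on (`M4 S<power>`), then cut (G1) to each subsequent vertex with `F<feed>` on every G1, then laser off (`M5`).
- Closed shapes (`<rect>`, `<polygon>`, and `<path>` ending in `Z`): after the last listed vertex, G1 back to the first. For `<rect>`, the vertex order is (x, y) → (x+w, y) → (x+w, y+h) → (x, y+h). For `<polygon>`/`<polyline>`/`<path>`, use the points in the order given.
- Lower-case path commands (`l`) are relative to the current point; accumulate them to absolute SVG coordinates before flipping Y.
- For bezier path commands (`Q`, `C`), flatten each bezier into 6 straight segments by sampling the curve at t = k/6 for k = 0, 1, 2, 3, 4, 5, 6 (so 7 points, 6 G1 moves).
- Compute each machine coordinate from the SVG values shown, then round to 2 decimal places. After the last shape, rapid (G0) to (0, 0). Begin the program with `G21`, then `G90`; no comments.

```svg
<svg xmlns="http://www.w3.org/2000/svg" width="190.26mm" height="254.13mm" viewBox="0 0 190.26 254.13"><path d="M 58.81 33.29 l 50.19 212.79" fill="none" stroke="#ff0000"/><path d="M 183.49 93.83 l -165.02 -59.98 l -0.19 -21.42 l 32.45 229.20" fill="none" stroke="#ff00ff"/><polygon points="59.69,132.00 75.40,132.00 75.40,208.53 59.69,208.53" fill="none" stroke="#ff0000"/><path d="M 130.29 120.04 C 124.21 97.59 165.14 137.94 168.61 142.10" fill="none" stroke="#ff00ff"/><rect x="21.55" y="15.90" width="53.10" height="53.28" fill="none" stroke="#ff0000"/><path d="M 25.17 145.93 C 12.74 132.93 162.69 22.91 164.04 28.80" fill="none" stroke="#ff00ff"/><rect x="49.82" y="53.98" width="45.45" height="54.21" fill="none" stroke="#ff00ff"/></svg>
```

G21
G90
G0 X58.81 Y220.84
M4 S312
G1 X109.00 Y8.05 F3528
M5
G0 X183.49 Y160.30
M4 S492
G1 X18.47 Y220.28 F2660
G1 X18.28 Y241.70 F2660
G1 X50.73 Y12.50 F2660
M5
G0 X59.69 Y122.13
M4 S312
G1 X75.40 Y122.13 F3528
G1 X75.40 Y45.60 F3528
G1 X59.69 Y45.60 F3528
G1 X59.69 Y122.13 F3528
M5
G0 X130.29 Y134.09
M4 S492
G1 X130.78 Y140.54 F2660
G1 X136.75 Y139.27 F2660
G1 X145.87 Y133.04 F2660
G1 X155.78 Y124.59 F2660
G1 X164.14 Y116.67 F2660
G1 X168.61 Y112.03 F2660
M5
G0 X21.55 Y238.23
M4 S312
G1 X74.65 Y238.23 F3528
G1 X74.65 Y184.95 F3528
G1 X21.55 Y184.95 F3528
G1 X21.55 Y238.23 F3528
M5
G0 X25.17 Y108.20
M4 S492
G1 X31.05 Y121.80 F2660
G1 X55.35 Y145.65 F2660
G1 X89.44 Y173.85 F2660
G1 X124.67 Y200.47 F2660
G1 X152.42 Y219.60 F2660
G1 X164.04 Y225.33 F2660
M5
G0 X49.82 Y200.15
M4 S492
G1 X95.27 Y200.15 F2660
G1 X95.27 Y145.94 F2660
G1 X49.82 Y145.94 F2660
G1 X49.82 Y200.15 F2660
M5
G0 X0.00 Y0.00

1 u = 1 mm; y_m = 254.13 − y.

[1] `<path>` line segment, #ff0000→engrave S312 F3528: (58.81,220.84) → (109.00,8.05)

[2] `<path>` open polyline, #ff00ff→score S492 F2660: (183.49,160.30) → (18.47,220.28) → (18.28,241.70) → (50.73,12.50)

[3] `<polygon>` rectangle, #ff0000→engrave S312 F3528: (59.69,122.13) → (75.40,122.13) → (75.40,45.60) → (59.69,45.60) → (59.69,122.13) (closed)

[4] `<path>` cubic bezier, #ff00ff→score S492 F2660: (130.29,134.09) → (130.78,140.54) → (136.75,139.27) → (145.87,133.04) → (155.78,124.59) → (164.14,116.67) → (168.61,112.03)

[5] `<rect>` rectangle, #ff0000→engrave S312 F3528: (21.55,238.23) → (74.65,238.23) → (74.65,184.95) → (21.55,184.95) → (21.55,238.23) (closed)

[6] `<path>` cubic bezier, #ff00ff→score S492 F2660: (25.17,108.20) → (31.05,121.80) → (55.35,145.65) → (89.44,173.85) → (124.67,200.47) → (152.42,219.60) → (164.04,225.33)

[7] `<rect>` rectangle, #ff00ff→score S492 F2660: (49.82,200.15) → (95.27,200.15) → (95.27,145.94) → (49.82,145.94) → (49.82,200.15) (closed)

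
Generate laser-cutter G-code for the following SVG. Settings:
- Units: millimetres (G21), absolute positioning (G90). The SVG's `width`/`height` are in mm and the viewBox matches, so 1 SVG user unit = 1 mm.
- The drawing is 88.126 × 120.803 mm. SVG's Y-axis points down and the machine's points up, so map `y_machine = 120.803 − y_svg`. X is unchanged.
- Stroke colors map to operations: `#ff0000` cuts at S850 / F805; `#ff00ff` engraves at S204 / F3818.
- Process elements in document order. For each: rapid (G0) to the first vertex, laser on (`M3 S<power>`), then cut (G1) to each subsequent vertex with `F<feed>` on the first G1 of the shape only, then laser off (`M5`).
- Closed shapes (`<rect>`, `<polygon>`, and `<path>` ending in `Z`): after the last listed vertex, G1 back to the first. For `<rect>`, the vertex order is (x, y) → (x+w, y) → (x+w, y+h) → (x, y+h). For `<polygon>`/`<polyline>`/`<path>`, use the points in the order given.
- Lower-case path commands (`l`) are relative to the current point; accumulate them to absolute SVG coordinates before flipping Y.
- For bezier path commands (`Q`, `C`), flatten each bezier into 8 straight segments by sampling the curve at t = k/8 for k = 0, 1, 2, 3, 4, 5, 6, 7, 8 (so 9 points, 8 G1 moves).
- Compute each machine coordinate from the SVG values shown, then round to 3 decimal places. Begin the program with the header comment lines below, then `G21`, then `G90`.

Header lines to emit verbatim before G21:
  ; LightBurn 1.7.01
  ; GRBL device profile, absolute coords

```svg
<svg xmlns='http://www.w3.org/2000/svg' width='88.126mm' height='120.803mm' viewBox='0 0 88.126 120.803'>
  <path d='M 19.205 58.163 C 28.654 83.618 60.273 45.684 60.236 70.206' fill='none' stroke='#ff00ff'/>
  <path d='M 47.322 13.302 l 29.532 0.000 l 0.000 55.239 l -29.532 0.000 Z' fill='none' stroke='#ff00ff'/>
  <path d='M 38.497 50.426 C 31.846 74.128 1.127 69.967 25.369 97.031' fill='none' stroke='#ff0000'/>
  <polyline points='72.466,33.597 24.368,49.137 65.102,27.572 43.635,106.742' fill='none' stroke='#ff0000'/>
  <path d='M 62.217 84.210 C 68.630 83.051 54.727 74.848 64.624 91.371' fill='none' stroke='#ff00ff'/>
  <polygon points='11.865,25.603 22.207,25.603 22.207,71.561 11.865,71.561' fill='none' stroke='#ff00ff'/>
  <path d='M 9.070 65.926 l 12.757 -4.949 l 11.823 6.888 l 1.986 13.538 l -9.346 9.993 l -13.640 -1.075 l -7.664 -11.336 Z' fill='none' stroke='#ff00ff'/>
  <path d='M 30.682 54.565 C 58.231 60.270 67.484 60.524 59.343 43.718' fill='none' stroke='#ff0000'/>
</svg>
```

; LightBurn 1.7.01
; GRBL device profile, absolute coords
G21
G90
G0 X19.205 Y62.640
M3 S204
G1 X23.682 Y55.820 F3818
G1 X29.608 Y53.468
G1 X36.350 Y54.109
G1 X43.278 Y56.269
G1 X49.761 Y58.472
G1 X55.169 Y59.244
G1 X58.871 Y57.111
G1 X60.236 Y50.597
M5
G0 X47.322 Y107.501
M3 S204
G1 X76.854 Y107.501 F3818
G1 X76.854 Y52.262
G1 X47.322 Y52.262
G1 X47.322 Y107.501
M5
G0 X38.497 Y70.377
M3 S850
G1 X35.029 Y62.679 F805
G1 X30.231 Y56.902
G1 X25.028 Y52.351
G1 X20.348 Y48.335
G1 X17.116 Y44.162
G1 X16.258 Y39.139
G1 X18.700 Y32.573
G1 X25.369 Y23.772
M5
G0 X72.466 Y87.206
M3 S850
G1 X24.368 Y71.666 F805
G1 X65.102 Y93.231
G1 X43.635 Y14.061
M5
G0 X62.217 Y36.593
M3 S204
G1 X63.756 Y37.296 F3818
G1 X63.907 Y38.287
G1 X63.187 Y39.193
G1 X62.114 Y39.643
G1 X61.204 Y39.264
G1 X60.974 Y37.685
G1 X61.942 Y34.531
G1 X64.624 Y29.432
M5
G0 X11.865 Y95.200
M3 S204
G1 X22.207 Y95.200 F3818
G1 X22.207 Y49.242
G1 X11.865 Y49.242
G1 X11.865 Y95.200
M5
G0 X9.070 Y54.877
M3 S204
G1 X21.827 Y59.826 F3818
G1 X33.650 Y52.938
G1 X35.636 Y39.400
G1 X26.290 Y29.407
G1 X12.650 Y30.482
G1 X4.986 Y41.818
G1 X9.070 Y54.877
M5
G0 X30.682 Y66.238
M3 S850
G1 X40.157 Y64.377 F805
G1 X47.927 Y63.163
G1 X54.004 Y62.732
G1 X58.396 Y63.220
G1 X61.116 Y64.763
G1 X62.173 Y67.498
G1 X61.579 Y71.560
G1 X59.343 Y77.085
M5

Since the viewBox matches the mm dimensions, user units are millimetres directly. The only transform is the Y-flip y_m = 120.803 − y_svg.

Shape 1 is a cubic bezier drawn with `<path>`. Its stroke #ff00ff means engrave at S204, F3818. After flipping Y the toolpath is (19.205,62.640) → (23.682,55.820) → (29.608,53.468) → (36.350,54.109) → (43.278,56.269) → (49.761,58.472) → (55.169,59.244) → (58.871,57.111) → (60.236,50.597).

Shape 2 is a rectangle drawn with `<path>`. Its stroke #ff00ff means engrave at S204, F3818. After flipping Y the toolpath is (47.322,107.501) → (76.854,107.501) → (76.854,52.262) → (47.322,52.262) → (47.322,107.501), returning to the start.

Shape 3 is a cubic bezier drawn with `<path>`. Its stroke #ff0000 means cut at S850, F805. After flipping Y the toolpath is (38.497,70.377) → (35.029,62.679) → (30.231,56.902) → (25.028,52.351) → (20.348,48.335) → (17.116,44.162) → (16.258,39.139) → (18.700,32.573) → (25.369,23.772).

Shape 4 is a open polyline drawn with `<polyline>`. Its stroke #ff0000 means cut at S850, F805. After flipping Y the toolpath is (72.466,87.206) → (24.368,71.666) → (65.102,93.231) → (43.635,14.061).

Shape 5 is a cubic bezier drawn with `<path>`. Its stroke #ff00ff means engrave at S204, F3818. After flipping Y the toolpath is (62.217,36.593) → (63.756,37.296) → (63.907,38.287) → (63.187,39.193) → (62.114,39.643) → (61.204,39.264) → (60.974,37.685) → (61.942,34.531) → (64.624,29.432).

Shape 6 is a rectangle drawn with `<polygon>`. Its stroke #ff00ff means engrave at S204, F3818. After flipping Y the toolpath is (11.865,95.200) → (22.207,95.200) → (22.207,49.242) → (11.865,49.242) → (11.865,95.200), returning to the start.

Shape 7 is a regular polygon drawn with `<path>`. Its stroke #ff00ff means engrave at S204, F3818. After flipping Y the toolpath is (9.070,54.877) → (21.827,59.826) → (33.650,52.938) → (35.636,39.400) → (26.290,29.407) → (12.650,30.482) → (4.986,41.818) → (9.070,54.877), returning to the start.

Shape 8 is a cubic bezier drawn with `<path>`. Its stroke #ff0000 means cut at S850, F805. After flipping Y the toolpath is (30.682,66.238) → (40.157,64.377) → (47.927,63.163) → (54.004,62.732) → (58.396,63.220) → (61.116,64.763) → (62.173,67.498) → (61.579,71.560) → (59.343,77.085).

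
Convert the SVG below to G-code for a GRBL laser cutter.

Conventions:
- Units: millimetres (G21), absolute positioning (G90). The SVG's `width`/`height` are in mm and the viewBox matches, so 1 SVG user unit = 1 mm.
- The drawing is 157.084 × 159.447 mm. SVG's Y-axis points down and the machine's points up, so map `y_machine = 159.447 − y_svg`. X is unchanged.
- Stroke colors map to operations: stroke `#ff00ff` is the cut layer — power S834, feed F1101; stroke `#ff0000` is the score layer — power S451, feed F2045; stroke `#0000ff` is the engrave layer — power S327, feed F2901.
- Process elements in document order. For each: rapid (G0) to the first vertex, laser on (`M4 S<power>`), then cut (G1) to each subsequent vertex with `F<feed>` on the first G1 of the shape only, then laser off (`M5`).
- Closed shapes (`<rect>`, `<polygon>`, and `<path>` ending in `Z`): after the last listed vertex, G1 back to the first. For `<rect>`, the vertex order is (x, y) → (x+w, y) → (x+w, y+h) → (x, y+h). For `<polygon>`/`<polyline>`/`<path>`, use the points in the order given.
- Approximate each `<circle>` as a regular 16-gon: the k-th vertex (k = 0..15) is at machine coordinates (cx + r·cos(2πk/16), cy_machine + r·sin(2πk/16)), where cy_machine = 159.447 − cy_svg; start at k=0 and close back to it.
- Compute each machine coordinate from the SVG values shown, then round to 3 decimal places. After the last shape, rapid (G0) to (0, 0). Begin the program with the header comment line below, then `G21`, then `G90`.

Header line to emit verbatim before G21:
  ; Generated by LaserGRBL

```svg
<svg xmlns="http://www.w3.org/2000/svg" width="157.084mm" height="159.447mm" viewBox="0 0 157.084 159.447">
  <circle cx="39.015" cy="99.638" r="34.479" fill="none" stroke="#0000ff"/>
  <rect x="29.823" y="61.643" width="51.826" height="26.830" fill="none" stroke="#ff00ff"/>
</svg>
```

; Generated by LaserGRBL
G21
G90
G0 X73.494 Y59.809
M4 S327
G1 X70.869 Y73.004 F2901
G1 X63.395 Y84.189
G1 X52.210 Y91.663
G1 X39.015 Y94.288
G1 X25.820 Y91.663
G1 X14.635 Y84.189
G1 X7.161 Y73.004
G1 X4.536 Y59.809
G1 X7.161 Y46.614
G1 X14.635 Y35.429
G1 X25.820 Y27.955
G1 X39.015 Y25.330
G1 X52.210 Y27.955
G1 X63.395 Y35.429
G1 X70.869 Y46.614
G1 X73.494 Y59.809
M5
G0 X29.823 Y97.804
M4 S834
G1 X81.649 Y97.804 F1101
G1 X81.649 Y70.974
G1 X29.823 Y70.974
G1 X29.823 Y97.804
M5
G0 X0.000 Y0.000

1 u = 1 mm; y_m = 159.447 − y.

[1] `<circle>` circle, #0000ff→engrave S327 F2901: (73.494,59.809) → (70.869,73.004) → (63.395,84.189) → (52.210,91.663) → (39.015,94.288) → (25.820,91.663) → (14.635,84.189) → (7.161,73.004) → (4.536,59.809) → (7.161,46.614) → (14.635,35.429) → (25.820,27.955) → (39.015,25.330) → (52.210,27.955) → (63.395,35.429) → (70.869,46.614) → (73.494,59.809) (closed)

[2] `<rect>` rectangle, #ff00ff→cut S834 F1101: (29.823,97.804) → (81.649,97.804) → (81.649,70.974) → (29.823,70.974) → (29.823,97.804) (closed)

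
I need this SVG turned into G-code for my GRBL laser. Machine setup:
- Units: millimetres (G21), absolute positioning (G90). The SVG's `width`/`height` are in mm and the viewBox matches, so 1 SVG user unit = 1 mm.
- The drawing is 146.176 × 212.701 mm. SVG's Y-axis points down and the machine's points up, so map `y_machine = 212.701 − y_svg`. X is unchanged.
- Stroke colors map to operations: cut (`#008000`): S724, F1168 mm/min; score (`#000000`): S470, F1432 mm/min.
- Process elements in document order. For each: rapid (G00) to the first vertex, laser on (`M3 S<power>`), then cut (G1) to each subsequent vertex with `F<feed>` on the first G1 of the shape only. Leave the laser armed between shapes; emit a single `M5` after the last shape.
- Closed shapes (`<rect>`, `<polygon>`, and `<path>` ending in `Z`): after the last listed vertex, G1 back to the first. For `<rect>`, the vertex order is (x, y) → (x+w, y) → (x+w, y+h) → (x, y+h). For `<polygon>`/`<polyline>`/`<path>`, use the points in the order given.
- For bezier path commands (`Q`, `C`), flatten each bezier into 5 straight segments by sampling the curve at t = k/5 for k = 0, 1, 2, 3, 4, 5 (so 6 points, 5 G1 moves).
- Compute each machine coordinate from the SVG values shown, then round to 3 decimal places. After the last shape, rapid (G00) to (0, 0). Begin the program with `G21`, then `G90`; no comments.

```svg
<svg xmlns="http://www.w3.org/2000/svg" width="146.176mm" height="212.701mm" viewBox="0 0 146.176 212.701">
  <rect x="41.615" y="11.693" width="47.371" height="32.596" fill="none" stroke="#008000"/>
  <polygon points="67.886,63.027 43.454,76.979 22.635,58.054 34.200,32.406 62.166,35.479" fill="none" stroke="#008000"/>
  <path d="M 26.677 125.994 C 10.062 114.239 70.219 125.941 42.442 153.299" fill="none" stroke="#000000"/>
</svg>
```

1 u = 1 mm; y_m = 212.701 − y.

[1] `<rect>` rectangle, #008000→cut S724 F1168: (41.615,201.008) → (88.986,201.008) → (88.986,168.412) → (41.615,168.412) → (41.615,201.008) (closed)

[2] `<polygon>` regular polygon, #008000→cut S724 F1168: (67.886,149.674) → (43.454,135.722) → (22.635,154.647) → (34.200,180.295) → (62.166,177.222) → (67.886,149.674) (closed)

[3] `<path>` cubic bezier, #000000→score S470 F1432: (26.677,86.707) → (24.603,91.008) → (33.048,90.053) → (44.107,84.217) → (49.874,73.876) → (42.442,59.402)

G21
G90
G00 X41.615 Y201.008
M3 S724
G1 X88.986 Y201.008 F1168
G1 X88.986 Y168.412
G1 X41.615 Y168.412
G1 X41.615 Y201.008
G00 X67.886 Y149.674
M3 S724
G1 X43.454 Y135.722 F1168
G1 X22.635 Y154.647
G1 X34.200 Y180.295
G1 X62.166 Y177.222
G1 X67.886 Y149.674
G00 X26.677 Y86.707
M3 S470
G1 X24.603 Y91.008 F1432
G1 X33.048 Y90.053
G1 X44.107 Y84.217
G1 X49.874 Y73.876
G1 X42.442 Y59.402
M5
G00 X0.000 Y0.000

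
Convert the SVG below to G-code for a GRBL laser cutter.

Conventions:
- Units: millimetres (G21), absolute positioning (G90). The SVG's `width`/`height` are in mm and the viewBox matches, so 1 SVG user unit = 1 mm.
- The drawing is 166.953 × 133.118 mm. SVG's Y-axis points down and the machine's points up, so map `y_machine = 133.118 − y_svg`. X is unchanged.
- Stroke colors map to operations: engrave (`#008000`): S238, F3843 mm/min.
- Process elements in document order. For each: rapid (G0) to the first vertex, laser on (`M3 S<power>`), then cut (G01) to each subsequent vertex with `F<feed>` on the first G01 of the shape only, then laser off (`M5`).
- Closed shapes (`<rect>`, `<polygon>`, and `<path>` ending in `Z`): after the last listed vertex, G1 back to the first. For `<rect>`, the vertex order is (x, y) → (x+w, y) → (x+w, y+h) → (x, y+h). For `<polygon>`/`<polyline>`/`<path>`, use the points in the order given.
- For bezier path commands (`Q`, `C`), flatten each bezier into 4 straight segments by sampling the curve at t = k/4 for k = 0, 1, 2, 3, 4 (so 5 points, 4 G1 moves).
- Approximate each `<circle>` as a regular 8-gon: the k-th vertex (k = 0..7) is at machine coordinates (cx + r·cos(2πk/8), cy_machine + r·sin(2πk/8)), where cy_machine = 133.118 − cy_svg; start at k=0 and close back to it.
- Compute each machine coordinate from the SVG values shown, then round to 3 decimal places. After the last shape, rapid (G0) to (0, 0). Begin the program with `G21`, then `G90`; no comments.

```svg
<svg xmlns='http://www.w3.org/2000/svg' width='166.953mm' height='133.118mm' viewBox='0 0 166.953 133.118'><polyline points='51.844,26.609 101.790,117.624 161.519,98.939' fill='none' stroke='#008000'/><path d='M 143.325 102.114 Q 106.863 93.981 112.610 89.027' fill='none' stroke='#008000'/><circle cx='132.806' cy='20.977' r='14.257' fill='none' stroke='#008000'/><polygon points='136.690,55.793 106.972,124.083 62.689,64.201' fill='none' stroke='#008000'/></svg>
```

G21
G90
G0 X51.844 Y106.509
M3 S238
G01 X101.790 Y15.494 F3843
G01 X161.519 Y34.179
M5
G0 X143.325 Y31.004
M3 S238
G01 X127.732 Y34.872 F3843
G01 X117.415 Y38.342
G01 X112.375 Y41.415
G01 X112.610 Y44.091
M5
G0 X147.063 Y112.141
M3 S238
G01 X142.887 Y122.222 F3843
G01 X132.806 Y126.398
G01 X122.725 Y122.222
G01 X118.549 Y112.141
G01 X122.725 Y102.060
G01 X132.806 Y97.884
G01 X142.887 Y102.060
G01 X147.063 Y112.141
M5
G0 X136.690 Y77.325
M3 S238
G01 X106.972 Y9.035 F3843
G01 X62.689 Y68.917
G01 X136.690 Y77.325
M5
G0 X0.000 Y0.000

Since the viewBox matches the mm dimensions, user units are millimetres directly. The only transform is the Y-flip y_m = 133.118 − y_svg.

Shape 1 is a open polyline drawn with `<polyline>`. Its stroke #008000 means engrave at S238, F3843. After flipping Y the toolpath is (51.844,106.509) → (101.790,15.494) → (161.519,34.179).

Shape 2 is a quadratic bezier drawn with `<path>`. Its stroke #008000 means engrave at S238, F3843. After flipping Y the toolpath is (143.325,31.004) → (127.732,34.872) → (117.415,38.342) → (112.375,41.415) → (112.610,44.091).

Shape 3 is a circle drawn with `<circle>`. Its stroke #008000 means engrave at S238, F3843. After flipping Y the toolpath is (147.063,112.141) → (142.887,122.222) → (132.806,126.398) → (122.725,122.222) → (118.549,112.141) → (122.725,102.060) → (132.806,97.884) → (142.887,102.060) → (147.063,112.141), returning to the start.

Shape 4 is a regular polygon drawn with `<polygon>`. Its stroke #008000 means engrave at S238, F3843. After flipping Y the toolpath is (136.690,77.325) → (106.972,9.035) → (62.689,68.917) → (136.690,77.325), returning to the start.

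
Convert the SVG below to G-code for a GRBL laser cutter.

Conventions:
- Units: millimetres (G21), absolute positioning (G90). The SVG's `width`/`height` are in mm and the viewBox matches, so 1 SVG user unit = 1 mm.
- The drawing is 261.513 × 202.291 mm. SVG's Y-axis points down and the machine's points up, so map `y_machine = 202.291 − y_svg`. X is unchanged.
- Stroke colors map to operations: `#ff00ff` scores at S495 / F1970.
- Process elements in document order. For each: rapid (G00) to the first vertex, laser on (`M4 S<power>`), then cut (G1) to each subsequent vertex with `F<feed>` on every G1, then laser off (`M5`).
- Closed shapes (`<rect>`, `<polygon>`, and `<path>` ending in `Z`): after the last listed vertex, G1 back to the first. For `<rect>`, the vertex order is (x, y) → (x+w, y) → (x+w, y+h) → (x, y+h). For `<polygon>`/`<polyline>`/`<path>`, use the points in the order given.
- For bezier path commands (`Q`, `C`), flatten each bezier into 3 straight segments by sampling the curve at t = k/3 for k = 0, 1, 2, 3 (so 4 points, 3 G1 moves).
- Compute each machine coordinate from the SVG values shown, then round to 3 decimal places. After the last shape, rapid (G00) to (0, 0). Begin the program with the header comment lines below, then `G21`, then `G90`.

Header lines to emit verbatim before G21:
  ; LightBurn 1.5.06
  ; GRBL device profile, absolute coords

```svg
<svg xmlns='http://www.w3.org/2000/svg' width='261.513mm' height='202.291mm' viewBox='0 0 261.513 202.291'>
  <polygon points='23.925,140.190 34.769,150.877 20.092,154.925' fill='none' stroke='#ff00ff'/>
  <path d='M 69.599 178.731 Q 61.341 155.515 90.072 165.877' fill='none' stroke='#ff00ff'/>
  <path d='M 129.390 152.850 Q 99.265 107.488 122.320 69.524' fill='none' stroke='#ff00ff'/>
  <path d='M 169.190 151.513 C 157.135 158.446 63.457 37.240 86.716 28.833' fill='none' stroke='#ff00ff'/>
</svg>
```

; LightBurn 1.5.06
; GRBL device profile, absolute coords
G21
G90
G00 X23.925 Y62.101
M4 S495
G1 X34.769 Y51.414 F1970
G1 X20.092 Y47.366 F1970
G1 X23.925 Y62.101 F1970
M5
G00 X69.599 Y23.560
M4 S495
G1 X68.204 Y35.306 F1970
G1 X75.028 Y39.591 F1970
G1 X90.072 Y36.414 F1970
M5
G00 X129.390 Y49.441
M4 S495
G1 X115.216 Y78.860 F1970
G1 X112.859 Y106.636 F1970
G1 X122.320 Y132.767 F1970
M5
G00 X169.190 Y50.778
M4 S495
G1 X137.281 Y77.634 F1970
G1 X95.082 Y136.375 F1970
G1 X86.716 Y173.458 F1970
M5
G00 X0.000 Y0.000

Since the viewBox matches the mm dimensions, user units are millimetres directly. The only transform is the Y-flip y_m = 202.291 − y_svg.

Shape 1 is a regular polygon drawn with `<polygon>`. Its stroke #ff00ff means score at S495, F1970. After flipping Y the toolpath is (23.925,62.101) → (34.769,51.414) → (20.092,47.366) → (23.925,62.101), returning to the start.

Shape 2 is a quadratic bezier drawn with `<path>`. Its stroke #ff00ff means score at S495, F1970. After flipping Y the toolpath is (69.599,23.560) → (68.204,35.306) → (75.028,39.591) → (90.072,36.414).

Shape 3 is a quadratic bezier drawn with `<path>`. Its stroke #ff00ff means score at S495, F1970. After flipping Y the toolpath is (129.390,49.441) → (115.216,78.860) → (112.859,106.636) → (122.320,132.767).

Shape 4 is a cubic bezier drawn with `<path>`. Its stroke #ff00ff means score at S495, F1970. After flipping Y the toolpath is (169.190,50.778) → (137.281,77.634) → (95.082,136.375) → (86.716,173.458).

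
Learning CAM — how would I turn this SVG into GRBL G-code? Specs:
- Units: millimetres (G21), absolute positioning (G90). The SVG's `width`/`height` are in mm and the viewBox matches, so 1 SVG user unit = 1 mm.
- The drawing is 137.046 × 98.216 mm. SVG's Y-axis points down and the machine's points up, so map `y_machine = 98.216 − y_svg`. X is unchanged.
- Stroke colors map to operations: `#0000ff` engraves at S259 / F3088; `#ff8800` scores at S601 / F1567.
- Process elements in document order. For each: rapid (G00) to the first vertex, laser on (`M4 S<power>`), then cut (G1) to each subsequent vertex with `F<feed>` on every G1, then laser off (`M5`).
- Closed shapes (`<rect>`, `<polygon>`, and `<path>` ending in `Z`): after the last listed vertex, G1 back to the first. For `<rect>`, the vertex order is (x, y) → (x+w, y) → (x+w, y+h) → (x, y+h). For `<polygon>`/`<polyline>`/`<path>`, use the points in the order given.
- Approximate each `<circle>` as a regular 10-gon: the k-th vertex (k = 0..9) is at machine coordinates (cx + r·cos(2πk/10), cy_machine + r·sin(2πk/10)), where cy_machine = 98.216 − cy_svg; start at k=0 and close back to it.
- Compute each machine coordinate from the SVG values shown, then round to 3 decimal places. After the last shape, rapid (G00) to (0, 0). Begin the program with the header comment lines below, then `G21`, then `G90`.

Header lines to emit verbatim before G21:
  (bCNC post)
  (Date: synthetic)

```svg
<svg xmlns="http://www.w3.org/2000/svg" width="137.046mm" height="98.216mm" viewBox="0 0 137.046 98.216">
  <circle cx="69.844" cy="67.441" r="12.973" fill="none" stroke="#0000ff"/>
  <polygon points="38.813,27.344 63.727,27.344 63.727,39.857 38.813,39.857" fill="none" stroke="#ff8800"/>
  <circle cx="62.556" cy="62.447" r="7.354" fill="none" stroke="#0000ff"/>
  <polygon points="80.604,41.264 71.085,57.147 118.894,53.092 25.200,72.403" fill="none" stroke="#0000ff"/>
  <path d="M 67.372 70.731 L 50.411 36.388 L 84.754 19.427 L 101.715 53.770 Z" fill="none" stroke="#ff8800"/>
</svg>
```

1 u = 1 mm; y_m = 98.216 − y.

[1] `<circle>` circle, #0000ff→engrave S259 F3088: (82.817,30.775) → (80.339,38.400) → (73.853,43.113) → (65.835,43.113) → (59.349,38.400) → (56.871,30.775) → (59.349,23.150) → (65.835,18.437) → (73.853,18.437) → (80.339,23.150) → (82.817,30.775) (closed)

[2] `<polygon>` rectangle, #ff8800→score S601 F1567: (38.813,70.872) → (63.727,70.872) → (63.727,58.359) → (38.813,58.359) → (38.813,70.872) (closed)

[3] `<circle>` circle, #0000ff→engrave S259 F3088: (69.910,35.769) → (68.506,40.092) → (64.829,42.763) → (60.283,42.763) → (56.606,40.092) → (55.202,35.769) → (56.606,31.446) → (60.283,28.775) → (64.829,28.775) → (68.506,31.446) → (69.910,35.769) (closed)

[4] `<polygon>` closed polygon, #0000ff→engrave S259 F3088: (80.604,56.952) → (71.085,41.069) → (118.894,45.124) → (25.200,25.813) → (80.604,56.952) (closed)

[5] `<path>` regular polygon, #ff8800→score S601 F1567: (67.372,27.485) → (50.411,61.828) → (84.754,78.789) → (101.715,44.446) → (67.372,27.485) (closed)

(bCNC post)
(Date: synthetic)
G21
G90
G00 X82.817 Y30.775
M4 S259
G1 X80.339 Y38.400 F3088
G1 X73.853 Y43.113 F3088
G1 X65.835 Y43.113 F3088
G1 X59.349 Y38.400 F3088
G1 X56.871 Y30.775 F3088
G1 X59.349 Y23.150 F3088
G1 X65.835 Y18.437 F3088
G1 X73.853 Y18.437 F3088
G1 X80.339 Y23.150 F3088
G1 X82.817 Y30.775 F3088
M5
G00 X38.813 Y70.872
M4 S601
G1 X63.727 Y70.872 F1567
G1 X63.727 Y58.359 F1567
G1 X38.813 Y58.359 F1567
G1 X38.813 Y70.872 F1567
M5
G00 X69.910 Y35.769
M4 S259
G1 X68.506 Y40.092 F3088
G1 X64.829 Y42.763 F3088
G1 X60.283 Y42.763 F3088
G1 X56.606 Y40.092 F3088
G1 X55.202 Y35.769 F3088
G1 X56.606 Y31.446 F3088
G1 X60.283 Y28.775 F3088
G1 X64.829 Y28.775 F3088
G1 X68.506 Y31.446 F3088
G1 X69.910 Y35.769 F3088
M5
G00 X80.604 Y56.952
M4 S259
G1 X71.085 Y41.069 F3088
G1 X118.894 Y45.124 F3088
G1 X25.200 Y25.813 F3088
G1 X80.604 Y56.952 F3088
M5
G00 X67.372 Y27.485
M4 S601
G1 X50.411 Y61.828 F1567
G1 X84.754 Y78.789 F1567
G1 X101.715 Y44.446 F1567
G1 X67.372 Y27.485 F1567
M5
G00 X0.000 Y0.000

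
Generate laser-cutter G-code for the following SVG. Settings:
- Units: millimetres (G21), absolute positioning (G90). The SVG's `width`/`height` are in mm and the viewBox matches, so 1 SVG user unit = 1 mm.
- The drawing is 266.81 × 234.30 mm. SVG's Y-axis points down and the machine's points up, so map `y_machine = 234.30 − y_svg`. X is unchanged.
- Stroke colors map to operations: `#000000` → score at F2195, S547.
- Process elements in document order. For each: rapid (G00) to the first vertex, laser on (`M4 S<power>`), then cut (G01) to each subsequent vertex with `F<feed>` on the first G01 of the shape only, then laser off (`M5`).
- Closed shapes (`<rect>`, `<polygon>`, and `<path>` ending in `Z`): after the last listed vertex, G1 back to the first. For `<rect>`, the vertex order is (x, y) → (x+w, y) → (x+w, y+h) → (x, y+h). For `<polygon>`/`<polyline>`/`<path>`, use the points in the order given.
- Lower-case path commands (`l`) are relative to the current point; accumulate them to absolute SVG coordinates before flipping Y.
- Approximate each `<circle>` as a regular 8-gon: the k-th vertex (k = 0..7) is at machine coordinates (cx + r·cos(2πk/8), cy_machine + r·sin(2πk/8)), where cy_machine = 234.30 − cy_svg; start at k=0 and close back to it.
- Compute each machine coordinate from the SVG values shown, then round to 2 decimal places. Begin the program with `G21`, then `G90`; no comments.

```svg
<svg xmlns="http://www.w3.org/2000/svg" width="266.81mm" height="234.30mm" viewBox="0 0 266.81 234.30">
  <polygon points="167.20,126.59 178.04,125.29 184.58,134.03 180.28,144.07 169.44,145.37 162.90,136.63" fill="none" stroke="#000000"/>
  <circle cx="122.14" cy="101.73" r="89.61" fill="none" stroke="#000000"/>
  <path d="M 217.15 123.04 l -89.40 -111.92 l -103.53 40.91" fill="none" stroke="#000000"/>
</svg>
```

Since the viewBox matches the mm dimensions, user units are millimetres directly. The only transform is the Y-flip y_m = 234.30 − y_svg.

Shape 1 is a regular polygon drawn with `<polygon>`. Its stroke #000000 means score at S547, F2195. After flipping Y the toolpath is (167.20,107.71) → (178.04,109.01) → (184.58,100.27) → (180.28,90.23) → (169.44,88.93) → (162.90,97.67) → (167.20,107.71), returning to the start.

Shape 2 is a circle drawn with `<circle>`. Its stroke #000000 means score at S547, F2195. After flipping Y the toolpath is (211.75,132.57) → (185.50,195.93) → (122.14,222.18) → (58.78,195.93) → (32.53,132.57) → (58.78,69.21) → (122.14,42.96) → (185.50,69.21) → (211.75,132.57), returning to the start.

Shape 3 is a open polyline drawn with `<path>`. Its stroke #000000 means score at S547, F2195. After flipping Y the toolpath is (217.15,111.26) → (127.75,223.18) → (24.22,182.27).

G21
G90
G00 X167.20 Y107.71
M4 S547
G01 X178.04 Y109.01 F2195
G01 X184.58 Y100.27
G01 X180.28 Y90.23
G01 X169.44 Y88.93
G01 X162.90 Y97.67
G01 X167.20 Y107.71
M5
G00 X211.75 Y132.57
M4 S547
G01 X185.50 Y195.93 F2195
G01 X122.14 Y222.18
G01 X58.78 Y195.93
G01 X32.53 Y132.57
G01 X58.78 Y69.21
G01 X122.14 Y42.96
G01 X185.50 Y69.21
G01 X211.75 Y132.57
M5
G00 X217.15 Y111.26
M4 S547
G01 X127.75 Y223.18 F2195
G01 X24.22 Y182.27
M5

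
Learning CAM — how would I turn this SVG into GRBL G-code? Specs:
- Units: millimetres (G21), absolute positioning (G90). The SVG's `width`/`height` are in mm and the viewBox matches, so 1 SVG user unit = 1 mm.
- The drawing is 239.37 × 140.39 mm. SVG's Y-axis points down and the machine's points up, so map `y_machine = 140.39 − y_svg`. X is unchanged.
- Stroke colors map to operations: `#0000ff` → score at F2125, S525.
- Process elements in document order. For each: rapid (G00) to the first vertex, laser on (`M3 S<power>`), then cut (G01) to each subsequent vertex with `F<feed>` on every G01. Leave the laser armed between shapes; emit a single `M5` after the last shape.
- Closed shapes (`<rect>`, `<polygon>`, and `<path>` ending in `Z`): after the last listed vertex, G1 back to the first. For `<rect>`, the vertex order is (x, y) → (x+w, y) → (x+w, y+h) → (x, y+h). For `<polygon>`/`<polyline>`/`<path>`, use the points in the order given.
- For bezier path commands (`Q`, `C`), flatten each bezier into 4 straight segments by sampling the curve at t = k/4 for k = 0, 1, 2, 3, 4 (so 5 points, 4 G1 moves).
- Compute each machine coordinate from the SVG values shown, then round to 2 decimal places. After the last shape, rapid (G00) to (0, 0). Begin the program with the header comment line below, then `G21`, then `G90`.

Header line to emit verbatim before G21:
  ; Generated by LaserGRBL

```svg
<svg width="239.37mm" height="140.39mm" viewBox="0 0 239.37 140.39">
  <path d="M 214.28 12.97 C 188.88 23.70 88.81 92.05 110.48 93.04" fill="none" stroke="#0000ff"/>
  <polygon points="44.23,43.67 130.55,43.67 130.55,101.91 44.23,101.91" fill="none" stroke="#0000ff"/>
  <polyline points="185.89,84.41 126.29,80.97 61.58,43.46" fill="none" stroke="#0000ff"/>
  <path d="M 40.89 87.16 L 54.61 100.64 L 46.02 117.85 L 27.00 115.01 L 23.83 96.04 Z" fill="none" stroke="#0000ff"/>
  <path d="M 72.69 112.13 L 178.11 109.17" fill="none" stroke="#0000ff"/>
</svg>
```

Since the viewBox matches the mm dimensions, user units are millimetres directly. The only transform is the Y-flip y_m = 140.39 − y_svg.

Shape 1 is a cubic bezier drawn with `<path>`. Its stroke #0000ff means score at S525, F2125. After flipping Y the toolpath is (214.28,127.42) → (184.30,110.52) → (144.73,83.73) → (113.98,58.77) → (110.48,47.35).

Shape 2 is a rectangle drawn with `<polygon>`. Its stroke #0000ff means score at S525, F2125. After flipping Y the toolpath is (44.23,96.72) → (130.55,96.72) → (130.55,38.48) → (44.23,38.48) → (44.23,96.72), returning to the start.

Shape 3 is a open polyline drawn with `<polyline>`. Its stroke #0000ff means score at S525, F2125. After flipping Y the toolpath is (185.89,55.98) → (126.29,59.42) → (61.58,96.93).

Shape 4 is a regular polygon drawn with `<path>`. Its stroke #0000ff means score at S525, F2125. After flipping Y the toolpath is (40.89,53.23) → (54.61,39.75) → (46.02,22.54) → (27.00,25.38) → (23.83,44.35) → (40.89,53.23), returning to the start.

Shape 5 is a line segment drawn with `<path>`. Its stroke #0000ff means score at S525, F2125. After flipping Y the toolpath is (72.69,28.26) → (178.11,31.22).

; Generated by LaserGRBL
G21
G90
G00 X214.28 Y127.42
M3 S525
G01 X184.30 Y110.52 F2125
G01 X144.73 Y83.73 F2125
G01 X113.98 Y58.77 F2125
G01 X110.48 Y47.35 F2125
G00 X44.23 Y96.72
M3 S525
G01 X130.55 Y96.72 F2125
G01 X130.55 Y38.48 F2125
G01 X44.23 Y38.48 F2125
G01 X44.23 Y96.72 F2125
G00 X185.89 Y55.98
M3 S525
G01 X126.29 Y59.42 F2125
G01 X61.58 Y96.93 F2125
G00 X40.89 Y53.23
M3 S525
G01 X54.61 Y39.75 F2125
G01 X46.02 Y22.54 F2125
G01 X27.00 Y25.38 F2125
G01 X23.83 Y44.35 F2125
G01 X40.89 Y53.23 F2125
G00 X72.69 Y28.26
M3 S525
G01 X178.11 Y31.22 F2125
M5
G00 X0.00 Y0.00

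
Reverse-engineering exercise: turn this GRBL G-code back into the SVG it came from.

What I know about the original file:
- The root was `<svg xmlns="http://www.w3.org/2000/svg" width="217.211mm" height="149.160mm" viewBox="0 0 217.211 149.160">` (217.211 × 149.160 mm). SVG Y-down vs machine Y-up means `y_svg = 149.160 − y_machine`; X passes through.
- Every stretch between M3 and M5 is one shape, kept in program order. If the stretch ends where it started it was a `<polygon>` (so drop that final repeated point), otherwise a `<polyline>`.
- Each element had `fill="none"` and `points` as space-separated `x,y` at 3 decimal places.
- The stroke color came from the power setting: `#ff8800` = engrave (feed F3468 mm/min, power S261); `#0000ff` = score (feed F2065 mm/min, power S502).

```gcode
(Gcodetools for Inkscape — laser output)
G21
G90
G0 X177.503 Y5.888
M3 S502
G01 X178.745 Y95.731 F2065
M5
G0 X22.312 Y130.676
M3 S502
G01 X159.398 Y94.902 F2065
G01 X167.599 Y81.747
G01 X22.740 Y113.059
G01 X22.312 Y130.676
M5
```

<svg xmlns="http://www.w3.org/2000/svg" width="217.211mm" height="149.160mm" viewBox="0 0 217.211 149.160">
  <polyline points="177.503,143.272 178.745,53.429" fill="none" stroke="#0000ff"/>
  <polygon points="22.312,18.484 159.398,54.258 167.599,67.413 22.740,36.101" fill="none" stroke="#0000ff"/>
</svg>

y_svg = 149.160 − y_m. Every run uses S502, so all elements get stroke `#0000ff` (score).

[1] open run; points: 177.503,143.272 178.745,53.429

[2] closed run; points: 22.312,18.484 159.398,54.258 167.599,67.413 22.740,36.101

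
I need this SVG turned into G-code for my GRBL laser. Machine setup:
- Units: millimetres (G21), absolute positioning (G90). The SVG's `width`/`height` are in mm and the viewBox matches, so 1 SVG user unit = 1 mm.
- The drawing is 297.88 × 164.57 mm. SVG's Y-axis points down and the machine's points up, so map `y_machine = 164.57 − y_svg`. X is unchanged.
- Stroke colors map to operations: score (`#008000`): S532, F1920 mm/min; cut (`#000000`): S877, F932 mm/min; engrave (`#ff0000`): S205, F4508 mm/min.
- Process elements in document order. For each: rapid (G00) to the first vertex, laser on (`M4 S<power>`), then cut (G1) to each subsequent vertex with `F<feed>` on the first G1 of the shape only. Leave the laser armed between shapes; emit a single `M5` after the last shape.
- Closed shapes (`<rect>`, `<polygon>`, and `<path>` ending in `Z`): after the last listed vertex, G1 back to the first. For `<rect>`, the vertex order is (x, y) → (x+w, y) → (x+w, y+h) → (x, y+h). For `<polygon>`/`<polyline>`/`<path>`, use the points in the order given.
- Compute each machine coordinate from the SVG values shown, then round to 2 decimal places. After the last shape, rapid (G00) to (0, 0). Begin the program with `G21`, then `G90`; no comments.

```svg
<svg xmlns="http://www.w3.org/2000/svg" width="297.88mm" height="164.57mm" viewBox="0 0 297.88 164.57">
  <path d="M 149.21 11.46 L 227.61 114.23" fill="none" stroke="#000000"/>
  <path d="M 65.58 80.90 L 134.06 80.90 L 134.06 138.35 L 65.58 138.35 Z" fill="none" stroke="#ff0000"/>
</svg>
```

1 u = 1 mm; y_m = 164.57 − y.

[1] `<path>` line segment, #000000→cut S877 F932: (149.21,153.11) → (227.61,50.34)

[2] `<path>` rectangle, #ff0000→engrave S205 F4508: (65.58,83.67) → (134.06,83.67) → (134.06,26.22) → (65.58,26.22) → (65.58,83.67) (closed)

G21
G90
G00 X149.21 Y153.11
M4 S877
G1 X227.61 Y50.34 F932
G00 X65.58 Y83.67
M4 S205
G1 X134.06 Y83.67 F4508
G1 X134.06 Y26.22
G1 X65.58 Y26.22
G1 X65.58 Y83.67
M5
G00 X0.00 Y0.00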